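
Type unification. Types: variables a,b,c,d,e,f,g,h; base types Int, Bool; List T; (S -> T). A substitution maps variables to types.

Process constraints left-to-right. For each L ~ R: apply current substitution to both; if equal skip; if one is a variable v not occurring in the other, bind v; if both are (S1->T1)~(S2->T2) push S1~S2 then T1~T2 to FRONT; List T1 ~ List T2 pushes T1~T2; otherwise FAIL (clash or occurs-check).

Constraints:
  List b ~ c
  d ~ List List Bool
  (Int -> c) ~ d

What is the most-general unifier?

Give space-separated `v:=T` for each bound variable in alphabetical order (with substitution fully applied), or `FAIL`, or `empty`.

step 1: unify List b ~ c  [subst: {-} | 2 pending]
  bind c := List b
step 2: unify d ~ List List Bool  [subst: {c:=List b} | 1 pending]
  bind d := List List Bool
step 3: unify (Int -> List b) ~ List List Bool  [subst: {c:=List b, d:=List List Bool} | 0 pending]
  clash: (Int -> List b) vs List List Bool

Answer: FAIL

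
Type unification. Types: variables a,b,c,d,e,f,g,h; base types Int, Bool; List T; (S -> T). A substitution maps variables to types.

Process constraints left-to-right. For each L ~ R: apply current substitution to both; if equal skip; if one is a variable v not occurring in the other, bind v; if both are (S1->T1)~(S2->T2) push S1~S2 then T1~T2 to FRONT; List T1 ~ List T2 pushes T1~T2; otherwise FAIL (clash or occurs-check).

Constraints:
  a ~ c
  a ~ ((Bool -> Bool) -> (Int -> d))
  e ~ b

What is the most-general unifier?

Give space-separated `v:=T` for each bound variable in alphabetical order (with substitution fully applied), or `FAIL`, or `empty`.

step 1: unify a ~ c  [subst: {-} | 2 pending]
  bind a := c
step 2: unify c ~ ((Bool -> Bool) -> (Int -> d))  [subst: {a:=c} | 1 pending]
  bind c := ((Bool -> Bool) -> (Int -> d))
step 3: unify e ~ b  [subst: {a:=c, c:=((Bool -> Bool) -> (Int -> d))} | 0 pending]
  bind e := b

Answer: a:=((Bool -> Bool) -> (Int -> d)) c:=((Bool -> Bool) -> (Int -> d)) e:=b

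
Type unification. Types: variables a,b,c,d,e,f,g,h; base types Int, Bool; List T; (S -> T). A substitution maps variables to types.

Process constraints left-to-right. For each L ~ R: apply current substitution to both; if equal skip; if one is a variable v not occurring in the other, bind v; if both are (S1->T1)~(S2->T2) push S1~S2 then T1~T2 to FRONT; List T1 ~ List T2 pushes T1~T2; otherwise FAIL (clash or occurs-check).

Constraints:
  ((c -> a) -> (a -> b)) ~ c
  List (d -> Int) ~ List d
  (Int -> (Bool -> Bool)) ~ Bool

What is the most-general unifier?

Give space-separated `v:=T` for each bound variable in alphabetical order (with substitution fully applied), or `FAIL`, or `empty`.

step 1: unify ((c -> a) -> (a -> b)) ~ c  [subst: {-} | 2 pending]
  occurs-check fail

Answer: FAIL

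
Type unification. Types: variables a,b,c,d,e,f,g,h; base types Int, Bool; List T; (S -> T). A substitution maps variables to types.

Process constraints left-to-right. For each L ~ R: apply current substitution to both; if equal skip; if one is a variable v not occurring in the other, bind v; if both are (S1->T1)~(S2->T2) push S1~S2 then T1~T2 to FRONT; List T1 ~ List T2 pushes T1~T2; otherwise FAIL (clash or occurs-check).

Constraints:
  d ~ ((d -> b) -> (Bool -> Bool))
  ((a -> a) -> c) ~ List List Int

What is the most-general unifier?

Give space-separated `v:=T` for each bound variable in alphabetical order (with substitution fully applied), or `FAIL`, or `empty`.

Answer: FAIL

Derivation:
step 1: unify d ~ ((d -> b) -> (Bool -> Bool))  [subst: {-} | 1 pending]
  occurs-check fail: d in ((d -> b) -> (Bool -> Bool))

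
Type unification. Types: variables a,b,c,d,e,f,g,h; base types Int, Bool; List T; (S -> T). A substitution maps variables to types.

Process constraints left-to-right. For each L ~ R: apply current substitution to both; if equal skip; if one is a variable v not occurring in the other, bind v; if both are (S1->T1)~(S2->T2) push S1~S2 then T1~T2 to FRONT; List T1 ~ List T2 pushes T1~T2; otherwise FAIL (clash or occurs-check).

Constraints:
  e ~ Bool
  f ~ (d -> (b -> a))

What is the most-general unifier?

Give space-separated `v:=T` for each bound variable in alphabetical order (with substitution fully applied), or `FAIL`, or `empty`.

Answer: e:=Bool f:=(d -> (b -> a))

Derivation:
step 1: unify e ~ Bool  [subst: {-} | 1 pending]
  bind e := Bool
step 2: unify f ~ (d -> (b -> a))  [subst: {e:=Bool} | 0 pending]
  bind f := (d -> (b -> a))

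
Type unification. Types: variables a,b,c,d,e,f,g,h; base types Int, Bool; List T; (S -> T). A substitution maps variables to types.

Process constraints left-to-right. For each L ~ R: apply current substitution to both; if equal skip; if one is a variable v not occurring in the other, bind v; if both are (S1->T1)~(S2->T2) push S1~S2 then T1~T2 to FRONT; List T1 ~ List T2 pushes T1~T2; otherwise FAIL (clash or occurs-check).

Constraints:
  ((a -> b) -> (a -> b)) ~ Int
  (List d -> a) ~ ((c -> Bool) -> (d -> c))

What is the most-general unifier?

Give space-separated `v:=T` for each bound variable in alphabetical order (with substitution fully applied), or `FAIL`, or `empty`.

step 1: unify ((a -> b) -> (a -> b)) ~ Int  [subst: {-} | 1 pending]
  clash: ((a -> b) -> (a -> b)) vs Int

Answer: FAIL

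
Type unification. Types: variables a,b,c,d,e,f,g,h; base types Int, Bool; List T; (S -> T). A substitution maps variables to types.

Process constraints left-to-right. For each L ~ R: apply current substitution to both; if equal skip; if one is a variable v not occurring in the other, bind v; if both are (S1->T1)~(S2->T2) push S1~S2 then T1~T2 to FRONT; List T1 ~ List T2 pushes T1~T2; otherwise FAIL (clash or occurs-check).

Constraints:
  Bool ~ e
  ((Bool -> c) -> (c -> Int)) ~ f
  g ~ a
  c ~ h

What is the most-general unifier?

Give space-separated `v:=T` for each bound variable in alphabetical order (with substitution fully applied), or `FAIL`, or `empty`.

step 1: unify Bool ~ e  [subst: {-} | 3 pending]
  bind e := Bool
step 2: unify ((Bool -> c) -> (c -> Int)) ~ f  [subst: {e:=Bool} | 2 pending]
  bind f := ((Bool -> c) -> (c -> Int))
step 3: unify g ~ a  [subst: {e:=Bool, f:=((Bool -> c) -> (c -> Int))} | 1 pending]
  bind g := a
step 4: unify c ~ h  [subst: {e:=Bool, f:=((Bool -> c) -> (c -> Int)), g:=a} | 0 pending]
  bind c := h

Answer: c:=h e:=Bool f:=((Bool -> h) -> (h -> Int)) g:=a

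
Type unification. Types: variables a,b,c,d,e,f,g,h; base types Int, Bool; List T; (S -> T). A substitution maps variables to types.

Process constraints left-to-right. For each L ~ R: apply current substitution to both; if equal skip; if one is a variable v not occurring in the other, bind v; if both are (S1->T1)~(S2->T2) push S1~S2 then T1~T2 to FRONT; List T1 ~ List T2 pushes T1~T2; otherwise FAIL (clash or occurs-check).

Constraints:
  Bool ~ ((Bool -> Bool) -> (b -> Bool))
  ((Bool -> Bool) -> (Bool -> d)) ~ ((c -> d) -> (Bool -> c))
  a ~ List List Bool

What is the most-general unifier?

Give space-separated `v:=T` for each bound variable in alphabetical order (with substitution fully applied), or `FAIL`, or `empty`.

Answer: FAIL

Derivation:
step 1: unify Bool ~ ((Bool -> Bool) -> (b -> Bool))  [subst: {-} | 2 pending]
  clash: Bool vs ((Bool -> Bool) -> (b -> Bool))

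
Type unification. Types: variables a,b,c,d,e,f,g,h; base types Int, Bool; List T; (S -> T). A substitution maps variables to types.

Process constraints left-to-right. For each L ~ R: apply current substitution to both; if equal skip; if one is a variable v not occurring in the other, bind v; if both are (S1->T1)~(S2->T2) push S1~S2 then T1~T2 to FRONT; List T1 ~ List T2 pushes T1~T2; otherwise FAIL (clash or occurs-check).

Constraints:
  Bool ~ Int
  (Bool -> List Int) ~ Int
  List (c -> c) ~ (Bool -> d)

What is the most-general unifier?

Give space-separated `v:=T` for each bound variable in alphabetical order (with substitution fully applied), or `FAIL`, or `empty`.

step 1: unify Bool ~ Int  [subst: {-} | 2 pending]
  clash: Bool vs Int

Answer: FAIL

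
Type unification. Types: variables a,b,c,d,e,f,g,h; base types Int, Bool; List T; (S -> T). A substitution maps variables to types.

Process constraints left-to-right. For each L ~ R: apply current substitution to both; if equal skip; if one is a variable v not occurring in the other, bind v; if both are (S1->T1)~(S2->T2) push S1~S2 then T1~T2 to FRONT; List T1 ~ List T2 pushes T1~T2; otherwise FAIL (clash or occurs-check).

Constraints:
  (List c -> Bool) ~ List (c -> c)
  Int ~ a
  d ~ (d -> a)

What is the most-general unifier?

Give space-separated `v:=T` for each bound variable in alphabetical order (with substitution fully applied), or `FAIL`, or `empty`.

Answer: FAIL

Derivation:
step 1: unify (List c -> Bool) ~ List (c -> c)  [subst: {-} | 2 pending]
  clash: (List c -> Bool) vs List (c -> c)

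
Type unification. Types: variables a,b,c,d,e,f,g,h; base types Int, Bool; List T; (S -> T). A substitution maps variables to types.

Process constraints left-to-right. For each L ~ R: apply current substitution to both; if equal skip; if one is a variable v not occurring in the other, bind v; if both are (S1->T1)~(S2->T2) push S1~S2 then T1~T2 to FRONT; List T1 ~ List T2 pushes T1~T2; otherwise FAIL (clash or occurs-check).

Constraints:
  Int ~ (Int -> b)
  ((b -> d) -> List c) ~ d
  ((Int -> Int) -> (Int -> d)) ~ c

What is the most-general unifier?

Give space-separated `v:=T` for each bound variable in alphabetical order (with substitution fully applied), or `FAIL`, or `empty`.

step 1: unify Int ~ (Int -> b)  [subst: {-} | 2 pending]
  clash: Int vs (Int -> b)

Answer: FAIL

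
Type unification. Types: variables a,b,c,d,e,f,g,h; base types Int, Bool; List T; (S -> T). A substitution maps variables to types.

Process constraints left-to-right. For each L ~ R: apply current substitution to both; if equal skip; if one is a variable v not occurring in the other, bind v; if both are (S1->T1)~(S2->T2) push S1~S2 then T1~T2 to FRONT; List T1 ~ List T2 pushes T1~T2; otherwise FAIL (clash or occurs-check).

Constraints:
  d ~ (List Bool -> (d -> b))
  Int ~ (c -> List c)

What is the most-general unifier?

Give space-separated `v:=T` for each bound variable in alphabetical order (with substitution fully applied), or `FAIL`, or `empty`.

Answer: FAIL

Derivation:
step 1: unify d ~ (List Bool -> (d -> b))  [subst: {-} | 1 pending]
  occurs-check fail: d in (List Bool -> (d -> b))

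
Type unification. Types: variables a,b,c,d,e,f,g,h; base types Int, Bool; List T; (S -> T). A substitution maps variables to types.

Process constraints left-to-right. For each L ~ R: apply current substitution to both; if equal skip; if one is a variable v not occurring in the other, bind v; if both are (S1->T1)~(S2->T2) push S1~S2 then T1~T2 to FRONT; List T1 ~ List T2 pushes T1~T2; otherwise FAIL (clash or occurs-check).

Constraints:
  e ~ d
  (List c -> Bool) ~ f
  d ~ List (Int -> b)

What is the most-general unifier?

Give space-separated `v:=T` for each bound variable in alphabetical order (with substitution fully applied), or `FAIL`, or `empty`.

step 1: unify e ~ d  [subst: {-} | 2 pending]
  bind e := d
step 2: unify (List c -> Bool) ~ f  [subst: {e:=d} | 1 pending]
  bind f := (List c -> Bool)
step 3: unify d ~ List (Int -> b)  [subst: {e:=d, f:=(List c -> Bool)} | 0 pending]
  bind d := List (Int -> b)

Answer: d:=List (Int -> b) e:=List (Int -> b) f:=(List c -> Bool)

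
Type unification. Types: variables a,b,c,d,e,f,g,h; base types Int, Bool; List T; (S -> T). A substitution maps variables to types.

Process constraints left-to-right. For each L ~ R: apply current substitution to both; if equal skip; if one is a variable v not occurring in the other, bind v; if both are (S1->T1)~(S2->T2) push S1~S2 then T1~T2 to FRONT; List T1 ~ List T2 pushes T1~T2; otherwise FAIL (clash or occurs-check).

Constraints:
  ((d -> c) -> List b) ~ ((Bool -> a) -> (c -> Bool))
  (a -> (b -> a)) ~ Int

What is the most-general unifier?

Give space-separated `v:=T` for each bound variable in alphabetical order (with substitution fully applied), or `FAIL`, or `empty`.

step 1: unify ((d -> c) -> List b) ~ ((Bool -> a) -> (c -> Bool))  [subst: {-} | 1 pending]
  -> decompose arrow: push (d -> c)~(Bool -> a), List b~(c -> Bool)
step 2: unify (d -> c) ~ (Bool -> a)  [subst: {-} | 2 pending]
  -> decompose arrow: push d~Bool, c~a
step 3: unify d ~ Bool  [subst: {-} | 3 pending]
  bind d := Bool
step 4: unify c ~ a  [subst: {d:=Bool} | 2 pending]
  bind c := a
step 5: unify List b ~ (a -> Bool)  [subst: {d:=Bool, c:=a} | 1 pending]
  clash: List b vs (a -> Bool)

Answer: FAIL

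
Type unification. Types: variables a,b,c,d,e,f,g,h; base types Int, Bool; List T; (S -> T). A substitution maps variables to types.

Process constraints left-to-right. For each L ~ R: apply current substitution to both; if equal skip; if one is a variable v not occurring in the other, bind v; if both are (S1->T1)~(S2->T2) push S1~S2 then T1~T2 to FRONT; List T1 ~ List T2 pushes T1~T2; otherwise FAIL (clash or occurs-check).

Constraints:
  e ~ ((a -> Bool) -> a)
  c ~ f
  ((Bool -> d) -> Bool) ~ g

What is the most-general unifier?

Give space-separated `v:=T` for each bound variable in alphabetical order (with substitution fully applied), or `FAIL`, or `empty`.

step 1: unify e ~ ((a -> Bool) -> a)  [subst: {-} | 2 pending]
  bind e := ((a -> Bool) -> a)
step 2: unify c ~ f  [subst: {e:=((a -> Bool) -> a)} | 1 pending]
  bind c := f
step 3: unify ((Bool -> d) -> Bool) ~ g  [subst: {e:=((a -> Bool) -> a), c:=f} | 0 pending]
  bind g := ((Bool -> d) -> Bool)

Answer: c:=f e:=((a -> Bool) -> a) g:=((Bool -> d) -> Bool)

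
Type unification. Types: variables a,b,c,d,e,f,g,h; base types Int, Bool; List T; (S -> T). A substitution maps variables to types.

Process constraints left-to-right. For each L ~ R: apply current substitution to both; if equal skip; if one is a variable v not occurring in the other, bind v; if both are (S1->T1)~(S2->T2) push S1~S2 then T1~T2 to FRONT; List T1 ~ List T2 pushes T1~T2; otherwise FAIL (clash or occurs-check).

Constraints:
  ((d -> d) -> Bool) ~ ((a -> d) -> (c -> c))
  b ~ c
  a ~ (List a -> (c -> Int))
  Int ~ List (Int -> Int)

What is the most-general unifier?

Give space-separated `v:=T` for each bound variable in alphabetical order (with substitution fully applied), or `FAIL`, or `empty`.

Answer: FAIL

Derivation:
step 1: unify ((d -> d) -> Bool) ~ ((a -> d) -> (c -> c))  [subst: {-} | 3 pending]
  -> decompose arrow: push (d -> d)~(a -> d), Bool~(c -> c)
step 2: unify (d -> d) ~ (a -> d)  [subst: {-} | 4 pending]
  -> decompose arrow: push d~a, d~d
step 3: unify d ~ a  [subst: {-} | 5 pending]
  bind d := a
step 4: unify a ~ a  [subst: {d:=a} | 4 pending]
  -> identical, skip
step 5: unify Bool ~ (c -> c)  [subst: {d:=a} | 3 pending]
  clash: Bool vs (c -> c)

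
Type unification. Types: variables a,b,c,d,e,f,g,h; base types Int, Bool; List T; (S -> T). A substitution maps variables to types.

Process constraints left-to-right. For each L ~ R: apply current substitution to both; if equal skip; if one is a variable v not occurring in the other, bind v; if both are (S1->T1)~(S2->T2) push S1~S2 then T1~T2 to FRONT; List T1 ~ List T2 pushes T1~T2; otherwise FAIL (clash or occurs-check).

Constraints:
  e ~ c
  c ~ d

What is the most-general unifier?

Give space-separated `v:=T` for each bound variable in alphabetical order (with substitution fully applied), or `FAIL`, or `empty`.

Answer: c:=d e:=d

Derivation:
step 1: unify e ~ c  [subst: {-} | 1 pending]
  bind e := c
step 2: unify c ~ d  [subst: {e:=c} | 0 pending]
  bind c := d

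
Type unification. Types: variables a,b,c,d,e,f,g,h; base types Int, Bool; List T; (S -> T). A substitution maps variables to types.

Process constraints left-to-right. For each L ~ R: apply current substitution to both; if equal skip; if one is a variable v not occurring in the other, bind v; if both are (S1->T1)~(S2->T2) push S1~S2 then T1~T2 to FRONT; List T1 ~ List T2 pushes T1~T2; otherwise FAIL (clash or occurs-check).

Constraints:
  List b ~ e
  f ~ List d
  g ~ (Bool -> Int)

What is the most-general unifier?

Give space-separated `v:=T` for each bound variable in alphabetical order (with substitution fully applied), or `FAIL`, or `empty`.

Answer: e:=List b f:=List d g:=(Bool -> Int)

Derivation:
step 1: unify List b ~ e  [subst: {-} | 2 pending]
  bind e := List b
step 2: unify f ~ List d  [subst: {e:=List b} | 1 pending]
  bind f := List d
step 3: unify g ~ (Bool -> Int)  [subst: {e:=List b, f:=List d} | 0 pending]
  bind g := (Bool -> Int)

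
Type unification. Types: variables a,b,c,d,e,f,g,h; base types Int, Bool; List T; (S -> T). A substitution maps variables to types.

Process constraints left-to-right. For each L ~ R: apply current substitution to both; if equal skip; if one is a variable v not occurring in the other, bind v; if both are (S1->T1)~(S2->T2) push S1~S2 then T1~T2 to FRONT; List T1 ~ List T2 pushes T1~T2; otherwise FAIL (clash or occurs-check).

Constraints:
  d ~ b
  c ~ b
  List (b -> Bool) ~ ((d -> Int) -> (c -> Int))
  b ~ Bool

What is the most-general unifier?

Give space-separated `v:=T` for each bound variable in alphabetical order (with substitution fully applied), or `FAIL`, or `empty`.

step 1: unify d ~ b  [subst: {-} | 3 pending]
  bind d := b
step 2: unify c ~ b  [subst: {d:=b} | 2 pending]
  bind c := b
step 3: unify List (b -> Bool) ~ ((b -> Int) -> (b -> Int))  [subst: {d:=b, c:=b} | 1 pending]
  clash: List (b -> Bool) vs ((b -> Int) -> (b -> Int))

Answer: FAIL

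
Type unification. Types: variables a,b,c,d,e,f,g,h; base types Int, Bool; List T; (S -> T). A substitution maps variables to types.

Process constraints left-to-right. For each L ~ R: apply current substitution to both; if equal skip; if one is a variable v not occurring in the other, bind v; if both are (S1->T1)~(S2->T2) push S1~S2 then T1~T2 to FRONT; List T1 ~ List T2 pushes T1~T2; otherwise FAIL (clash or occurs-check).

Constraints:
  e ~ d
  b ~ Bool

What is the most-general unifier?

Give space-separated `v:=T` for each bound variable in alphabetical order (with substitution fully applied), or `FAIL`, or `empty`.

step 1: unify e ~ d  [subst: {-} | 1 pending]
  bind e := d
step 2: unify b ~ Bool  [subst: {e:=d} | 0 pending]
  bind b := Bool

Answer: b:=Bool e:=d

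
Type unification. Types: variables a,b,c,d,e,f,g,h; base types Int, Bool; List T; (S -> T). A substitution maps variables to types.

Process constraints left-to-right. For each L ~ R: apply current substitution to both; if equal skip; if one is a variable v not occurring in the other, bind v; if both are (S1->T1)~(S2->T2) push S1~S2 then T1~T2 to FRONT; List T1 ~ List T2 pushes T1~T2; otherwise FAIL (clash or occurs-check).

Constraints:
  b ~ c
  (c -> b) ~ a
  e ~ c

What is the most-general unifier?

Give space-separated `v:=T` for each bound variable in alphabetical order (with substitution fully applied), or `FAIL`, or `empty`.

Answer: a:=(c -> c) b:=c e:=c

Derivation:
step 1: unify b ~ c  [subst: {-} | 2 pending]
  bind b := c
step 2: unify (c -> c) ~ a  [subst: {b:=c} | 1 pending]
  bind a := (c -> c)
step 3: unify e ~ c  [subst: {b:=c, a:=(c -> c)} | 0 pending]
  bind e := c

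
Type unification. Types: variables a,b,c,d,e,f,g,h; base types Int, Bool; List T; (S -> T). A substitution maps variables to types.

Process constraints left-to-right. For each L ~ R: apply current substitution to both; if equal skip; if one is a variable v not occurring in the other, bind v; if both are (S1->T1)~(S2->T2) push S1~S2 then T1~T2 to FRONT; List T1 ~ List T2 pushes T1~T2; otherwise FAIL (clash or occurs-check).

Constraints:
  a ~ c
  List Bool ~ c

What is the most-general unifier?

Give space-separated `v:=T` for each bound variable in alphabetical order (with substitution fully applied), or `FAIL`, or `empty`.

step 1: unify a ~ c  [subst: {-} | 1 pending]
  bind a := c
step 2: unify List Bool ~ c  [subst: {a:=c} | 0 pending]
  bind c := List Bool

Answer: a:=List Bool c:=List Bool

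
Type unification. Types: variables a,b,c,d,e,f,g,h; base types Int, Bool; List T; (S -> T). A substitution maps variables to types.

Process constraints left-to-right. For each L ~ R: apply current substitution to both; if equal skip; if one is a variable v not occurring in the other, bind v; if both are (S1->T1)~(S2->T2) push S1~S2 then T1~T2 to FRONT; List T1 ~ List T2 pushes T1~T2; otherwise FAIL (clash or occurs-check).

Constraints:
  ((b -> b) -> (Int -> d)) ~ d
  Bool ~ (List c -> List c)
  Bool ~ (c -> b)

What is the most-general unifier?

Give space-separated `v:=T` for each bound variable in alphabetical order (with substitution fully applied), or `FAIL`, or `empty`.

Answer: FAIL

Derivation:
step 1: unify ((b -> b) -> (Int -> d)) ~ d  [subst: {-} | 2 pending]
  occurs-check fail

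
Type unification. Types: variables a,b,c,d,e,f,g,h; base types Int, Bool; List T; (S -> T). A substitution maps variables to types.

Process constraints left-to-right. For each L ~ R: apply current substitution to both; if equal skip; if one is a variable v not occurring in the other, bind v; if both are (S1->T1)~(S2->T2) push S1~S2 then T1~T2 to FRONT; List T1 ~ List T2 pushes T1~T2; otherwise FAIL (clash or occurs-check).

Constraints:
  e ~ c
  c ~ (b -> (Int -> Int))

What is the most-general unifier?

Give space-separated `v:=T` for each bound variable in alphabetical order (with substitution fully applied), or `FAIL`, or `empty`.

Answer: c:=(b -> (Int -> Int)) e:=(b -> (Int -> Int))

Derivation:
step 1: unify e ~ c  [subst: {-} | 1 pending]
  bind e := c
step 2: unify c ~ (b -> (Int -> Int))  [subst: {e:=c} | 0 pending]
  bind c := (b -> (Int -> Int))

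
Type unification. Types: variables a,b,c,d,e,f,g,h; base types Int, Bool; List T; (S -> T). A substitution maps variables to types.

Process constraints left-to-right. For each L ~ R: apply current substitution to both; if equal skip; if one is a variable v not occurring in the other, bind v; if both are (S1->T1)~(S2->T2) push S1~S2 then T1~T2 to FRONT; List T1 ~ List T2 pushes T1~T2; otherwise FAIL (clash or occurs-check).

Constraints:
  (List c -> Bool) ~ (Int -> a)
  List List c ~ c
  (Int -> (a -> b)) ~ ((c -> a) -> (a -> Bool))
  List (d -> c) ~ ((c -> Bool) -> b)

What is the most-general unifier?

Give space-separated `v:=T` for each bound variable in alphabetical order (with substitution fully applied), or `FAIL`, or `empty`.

Answer: FAIL

Derivation:
step 1: unify (List c -> Bool) ~ (Int -> a)  [subst: {-} | 3 pending]
  -> decompose arrow: push List c~Int, Bool~a
step 2: unify List c ~ Int  [subst: {-} | 4 pending]
  clash: List c vs Int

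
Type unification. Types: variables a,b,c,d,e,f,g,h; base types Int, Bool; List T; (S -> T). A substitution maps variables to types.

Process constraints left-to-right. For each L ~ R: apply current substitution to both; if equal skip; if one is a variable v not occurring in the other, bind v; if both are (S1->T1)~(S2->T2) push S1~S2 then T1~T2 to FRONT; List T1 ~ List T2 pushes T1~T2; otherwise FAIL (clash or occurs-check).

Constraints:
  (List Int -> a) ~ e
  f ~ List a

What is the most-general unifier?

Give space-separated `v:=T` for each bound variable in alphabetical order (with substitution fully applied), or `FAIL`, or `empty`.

Answer: e:=(List Int -> a) f:=List a

Derivation:
step 1: unify (List Int -> a) ~ e  [subst: {-} | 1 pending]
  bind e := (List Int -> a)
step 2: unify f ~ List a  [subst: {e:=(List Int -> a)} | 0 pending]
  bind f := List a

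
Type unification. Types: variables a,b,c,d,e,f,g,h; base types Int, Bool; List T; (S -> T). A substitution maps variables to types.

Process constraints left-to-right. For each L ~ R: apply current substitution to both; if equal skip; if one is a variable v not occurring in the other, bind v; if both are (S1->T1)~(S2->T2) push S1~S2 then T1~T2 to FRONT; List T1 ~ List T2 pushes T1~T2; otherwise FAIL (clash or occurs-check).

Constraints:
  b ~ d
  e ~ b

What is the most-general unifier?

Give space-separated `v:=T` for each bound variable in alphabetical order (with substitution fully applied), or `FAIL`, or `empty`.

step 1: unify b ~ d  [subst: {-} | 1 pending]
  bind b := d
step 2: unify e ~ d  [subst: {b:=d} | 0 pending]
  bind e := d

Answer: b:=d e:=d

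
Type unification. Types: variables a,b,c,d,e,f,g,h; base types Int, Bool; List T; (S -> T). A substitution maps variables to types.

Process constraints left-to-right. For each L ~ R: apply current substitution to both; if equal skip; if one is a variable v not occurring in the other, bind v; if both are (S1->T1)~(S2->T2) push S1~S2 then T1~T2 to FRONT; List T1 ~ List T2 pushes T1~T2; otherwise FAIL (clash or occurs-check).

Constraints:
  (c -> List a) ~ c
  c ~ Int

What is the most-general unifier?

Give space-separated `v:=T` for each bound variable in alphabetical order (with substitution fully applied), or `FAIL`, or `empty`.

Answer: FAIL

Derivation:
step 1: unify (c -> List a) ~ c  [subst: {-} | 1 pending]
  occurs-check fail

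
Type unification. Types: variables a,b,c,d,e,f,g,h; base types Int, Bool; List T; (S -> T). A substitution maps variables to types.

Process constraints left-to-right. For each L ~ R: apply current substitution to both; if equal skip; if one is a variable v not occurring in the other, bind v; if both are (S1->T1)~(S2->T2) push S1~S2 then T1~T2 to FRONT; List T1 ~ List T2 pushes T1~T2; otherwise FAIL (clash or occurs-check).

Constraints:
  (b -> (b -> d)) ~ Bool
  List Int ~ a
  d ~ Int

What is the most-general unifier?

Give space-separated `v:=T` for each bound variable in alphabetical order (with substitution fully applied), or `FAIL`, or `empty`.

Answer: FAIL

Derivation:
step 1: unify (b -> (b -> d)) ~ Bool  [subst: {-} | 2 pending]
  clash: (b -> (b -> d)) vs Bool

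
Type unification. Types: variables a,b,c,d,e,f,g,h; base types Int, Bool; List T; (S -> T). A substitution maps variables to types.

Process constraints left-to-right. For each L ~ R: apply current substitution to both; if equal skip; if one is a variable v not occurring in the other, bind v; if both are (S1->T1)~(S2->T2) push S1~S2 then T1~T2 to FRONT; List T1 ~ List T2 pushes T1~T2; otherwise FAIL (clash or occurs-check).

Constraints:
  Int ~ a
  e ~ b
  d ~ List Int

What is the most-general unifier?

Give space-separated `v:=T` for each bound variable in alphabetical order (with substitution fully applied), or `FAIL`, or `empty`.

Answer: a:=Int d:=List Int e:=b

Derivation:
step 1: unify Int ~ a  [subst: {-} | 2 pending]
  bind a := Int
step 2: unify e ~ b  [subst: {a:=Int} | 1 pending]
  bind e := b
step 3: unify d ~ List Int  [subst: {a:=Int, e:=b} | 0 pending]
  bind d := List Int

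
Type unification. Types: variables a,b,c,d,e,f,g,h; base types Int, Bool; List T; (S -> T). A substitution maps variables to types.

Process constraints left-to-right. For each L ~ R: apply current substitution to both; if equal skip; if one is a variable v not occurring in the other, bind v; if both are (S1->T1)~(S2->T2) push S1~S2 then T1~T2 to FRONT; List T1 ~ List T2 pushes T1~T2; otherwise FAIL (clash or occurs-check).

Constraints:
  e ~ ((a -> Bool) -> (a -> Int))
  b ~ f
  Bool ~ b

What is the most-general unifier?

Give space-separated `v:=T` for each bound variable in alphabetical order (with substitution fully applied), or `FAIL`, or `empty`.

Answer: b:=Bool e:=((a -> Bool) -> (a -> Int)) f:=Bool

Derivation:
step 1: unify e ~ ((a -> Bool) -> (a -> Int))  [subst: {-} | 2 pending]
  bind e := ((a -> Bool) -> (a -> Int))
step 2: unify b ~ f  [subst: {e:=((a -> Bool) -> (a -> Int))} | 1 pending]
  bind b := f
step 3: unify Bool ~ f  [subst: {e:=((a -> Bool) -> (a -> Int)), b:=f} | 0 pending]
  bind f := Bool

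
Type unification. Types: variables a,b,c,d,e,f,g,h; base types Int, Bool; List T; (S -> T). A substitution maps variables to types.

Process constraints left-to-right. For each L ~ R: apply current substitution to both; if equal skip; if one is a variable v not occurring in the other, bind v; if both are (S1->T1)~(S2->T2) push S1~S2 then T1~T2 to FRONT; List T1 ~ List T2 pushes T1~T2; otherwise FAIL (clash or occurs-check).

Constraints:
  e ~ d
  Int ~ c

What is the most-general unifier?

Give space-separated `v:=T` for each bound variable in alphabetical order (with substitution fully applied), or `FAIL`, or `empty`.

Answer: c:=Int e:=d

Derivation:
step 1: unify e ~ d  [subst: {-} | 1 pending]
  bind e := d
step 2: unify Int ~ c  [subst: {e:=d} | 0 pending]
  bind c := Int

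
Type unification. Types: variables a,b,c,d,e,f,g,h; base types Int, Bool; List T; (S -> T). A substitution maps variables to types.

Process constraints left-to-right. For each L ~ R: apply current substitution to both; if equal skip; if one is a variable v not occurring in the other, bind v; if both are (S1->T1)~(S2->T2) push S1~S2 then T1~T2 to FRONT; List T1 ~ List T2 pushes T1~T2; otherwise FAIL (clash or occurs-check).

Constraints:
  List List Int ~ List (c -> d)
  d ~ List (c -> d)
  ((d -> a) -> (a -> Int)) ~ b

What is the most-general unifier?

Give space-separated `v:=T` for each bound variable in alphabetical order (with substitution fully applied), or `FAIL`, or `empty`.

Answer: FAIL

Derivation:
step 1: unify List List Int ~ List (c -> d)  [subst: {-} | 2 pending]
  -> decompose List: push List Int~(c -> d)
step 2: unify List Int ~ (c -> d)  [subst: {-} | 2 pending]
  clash: List Int vs (c -> d)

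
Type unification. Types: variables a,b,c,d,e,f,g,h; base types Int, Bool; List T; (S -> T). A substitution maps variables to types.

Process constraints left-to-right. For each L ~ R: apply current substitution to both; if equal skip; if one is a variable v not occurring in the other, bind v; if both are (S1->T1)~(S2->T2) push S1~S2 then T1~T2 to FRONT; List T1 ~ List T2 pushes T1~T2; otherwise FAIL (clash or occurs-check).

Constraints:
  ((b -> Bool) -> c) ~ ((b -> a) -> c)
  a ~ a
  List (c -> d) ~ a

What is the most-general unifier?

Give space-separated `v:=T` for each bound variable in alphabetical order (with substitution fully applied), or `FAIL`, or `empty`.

Answer: FAIL

Derivation:
step 1: unify ((b -> Bool) -> c) ~ ((b -> a) -> c)  [subst: {-} | 2 pending]
  -> decompose arrow: push (b -> Bool)~(b -> a), c~c
step 2: unify (b -> Bool) ~ (b -> a)  [subst: {-} | 3 pending]
  -> decompose arrow: push b~b, Bool~a
step 3: unify b ~ b  [subst: {-} | 4 pending]
  -> identical, skip
step 4: unify Bool ~ a  [subst: {-} | 3 pending]
  bind a := Bool
step 5: unify c ~ c  [subst: {a:=Bool} | 2 pending]
  -> identical, skip
step 6: unify Bool ~ Bool  [subst: {a:=Bool} | 1 pending]
  -> identical, skip
step 7: unify List (c -> d) ~ Bool  [subst: {a:=Bool} | 0 pending]
  clash: List (c -> d) vs Bool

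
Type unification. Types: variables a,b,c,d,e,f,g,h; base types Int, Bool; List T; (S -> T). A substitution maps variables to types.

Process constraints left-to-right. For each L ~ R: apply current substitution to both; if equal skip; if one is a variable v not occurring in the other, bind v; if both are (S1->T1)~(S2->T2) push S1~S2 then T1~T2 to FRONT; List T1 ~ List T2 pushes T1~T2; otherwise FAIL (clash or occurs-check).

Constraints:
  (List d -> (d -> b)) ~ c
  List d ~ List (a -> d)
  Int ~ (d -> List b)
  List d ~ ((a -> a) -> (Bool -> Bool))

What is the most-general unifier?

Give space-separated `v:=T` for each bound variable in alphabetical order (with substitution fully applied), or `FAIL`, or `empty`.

step 1: unify (List d -> (d -> b)) ~ c  [subst: {-} | 3 pending]
  bind c := (List d -> (d -> b))
step 2: unify List d ~ List (a -> d)  [subst: {c:=(List d -> (d -> b))} | 2 pending]
  -> decompose List: push d~(a -> d)
step 3: unify d ~ (a -> d)  [subst: {c:=(List d -> (d -> b))} | 2 pending]
  occurs-check fail: d in (a -> d)

Answer: FAIL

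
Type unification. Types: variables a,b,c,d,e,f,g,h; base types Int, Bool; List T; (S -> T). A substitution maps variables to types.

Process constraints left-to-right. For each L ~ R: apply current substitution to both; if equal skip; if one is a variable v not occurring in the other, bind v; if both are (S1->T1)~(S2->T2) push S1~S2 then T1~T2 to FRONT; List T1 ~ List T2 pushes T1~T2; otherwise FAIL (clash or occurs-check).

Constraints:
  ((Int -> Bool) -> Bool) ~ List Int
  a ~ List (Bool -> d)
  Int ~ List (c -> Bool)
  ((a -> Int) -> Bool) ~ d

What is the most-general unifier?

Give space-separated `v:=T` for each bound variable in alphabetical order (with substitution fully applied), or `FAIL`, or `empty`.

step 1: unify ((Int -> Bool) -> Bool) ~ List Int  [subst: {-} | 3 pending]
  clash: ((Int -> Bool) -> Bool) vs List Int

Answer: FAIL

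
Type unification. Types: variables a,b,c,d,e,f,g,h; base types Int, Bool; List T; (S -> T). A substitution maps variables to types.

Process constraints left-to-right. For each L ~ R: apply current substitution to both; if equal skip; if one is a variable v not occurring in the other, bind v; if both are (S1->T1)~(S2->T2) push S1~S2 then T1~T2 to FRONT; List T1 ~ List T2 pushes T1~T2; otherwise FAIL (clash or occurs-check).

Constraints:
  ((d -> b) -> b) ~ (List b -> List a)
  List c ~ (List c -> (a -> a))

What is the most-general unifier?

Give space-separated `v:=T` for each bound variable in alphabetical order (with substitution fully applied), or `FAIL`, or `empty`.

step 1: unify ((d -> b) -> b) ~ (List b -> List a)  [subst: {-} | 1 pending]
  -> decompose arrow: push (d -> b)~List b, b~List a
step 2: unify (d -> b) ~ List b  [subst: {-} | 2 pending]
  clash: (d -> b) vs List b

Answer: FAIL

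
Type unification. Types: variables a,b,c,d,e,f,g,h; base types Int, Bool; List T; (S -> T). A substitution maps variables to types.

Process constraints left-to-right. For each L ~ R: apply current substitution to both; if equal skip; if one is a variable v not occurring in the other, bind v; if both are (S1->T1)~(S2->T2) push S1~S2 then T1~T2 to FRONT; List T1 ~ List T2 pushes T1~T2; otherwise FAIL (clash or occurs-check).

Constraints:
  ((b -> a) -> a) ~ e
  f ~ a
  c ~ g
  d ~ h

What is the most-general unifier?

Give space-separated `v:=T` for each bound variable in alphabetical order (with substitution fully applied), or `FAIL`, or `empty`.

step 1: unify ((b -> a) -> a) ~ e  [subst: {-} | 3 pending]
  bind e := ((b -> a) -> a)
step 2: unify f ~ a  [subst: {e:=((b -> a) -> a)} | 2 pending]
  bind f := a
step 3: unify c ~ g  [subst: {e:=((b -> a) -> a), f:=a} | 1 pending]
  bind c := g
step 4: unify d ~ h  [subst: {e:=((b -> a) -> a), f:=a, c:=g} | 0 pending]
  bind d := h

Answer: c:=g d:=h e:=((b -> a) -> a) f:=a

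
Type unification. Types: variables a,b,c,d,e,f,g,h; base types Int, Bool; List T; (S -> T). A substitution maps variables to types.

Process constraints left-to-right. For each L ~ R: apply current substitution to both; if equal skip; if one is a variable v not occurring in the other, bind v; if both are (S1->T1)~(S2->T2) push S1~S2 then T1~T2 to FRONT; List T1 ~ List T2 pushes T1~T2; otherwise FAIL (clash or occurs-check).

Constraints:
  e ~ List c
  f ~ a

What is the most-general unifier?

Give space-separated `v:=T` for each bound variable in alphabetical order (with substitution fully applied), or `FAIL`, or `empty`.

step 1: unify e ~ List c  [subst: {-} | 1 pending]
  bind e := List c
step 2: unify f ~ a  [subst: {e:=List c} | 0 pending]
  bind f := a

Answer: e:=List c f:=a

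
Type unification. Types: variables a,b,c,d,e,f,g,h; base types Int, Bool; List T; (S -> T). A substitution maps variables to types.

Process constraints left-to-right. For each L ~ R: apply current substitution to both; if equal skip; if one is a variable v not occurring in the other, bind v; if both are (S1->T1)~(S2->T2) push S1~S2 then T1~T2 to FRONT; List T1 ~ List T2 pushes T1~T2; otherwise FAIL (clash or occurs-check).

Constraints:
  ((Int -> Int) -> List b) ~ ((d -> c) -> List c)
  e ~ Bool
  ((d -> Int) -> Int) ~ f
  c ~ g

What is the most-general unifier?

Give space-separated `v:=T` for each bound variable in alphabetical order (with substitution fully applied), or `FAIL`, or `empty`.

step 1: unify ((Int -> Int) -> List b) ~ ((d -> c) -> List c)  [subst: {-} | 3 pending]
  -> decompose arrow: push (Int -> Int)~(d -> c), List b~List c
step 2: unify (Int -> Int) ~ (d -> c)  [subst: {-} | 4 pending]
  -> decompose arrow: push Int~d, Int~c
step 3: unify Int ~ d  [subst: {-} | 5 pending]
  bind d := Int
step 4: unify Int ~ c  [subst: {d:=Int} | 4 pending]
  bind c := Int
step 5: unify List b ~ List Int  [subst: {d:=Int, c:=Int} | 3 pending]
  -> decompose List: push b~Int
step 6: unify b ~ Int  [subst: {d:=Int, c:=Int} | 3 pending]
  bind b := Int
step 7: unify e ~ Bool  [subst: {d:=Int, c:=Int, b:=Int} | 2 pending]
  bind e := Bool
step 8: unify ((Int -> Int) -> Int) ~ f  [subst: {d:=Int, c:=Int, b:=Int, e:=Bool} | 1 pending]
  bind f := ((Int -> Int) -> Int)
step 9: unify Int ~ g  [subst: {d:=Int, c:=Int, b:=Int, e:=Bool, f:=((Int -> Int) -> Int)} | 0 pending]
  bind g := Int

Answer: b:=Int c:=Int d:=Int e:=Bool f:=((Int -> Int) -> Int) g:=Int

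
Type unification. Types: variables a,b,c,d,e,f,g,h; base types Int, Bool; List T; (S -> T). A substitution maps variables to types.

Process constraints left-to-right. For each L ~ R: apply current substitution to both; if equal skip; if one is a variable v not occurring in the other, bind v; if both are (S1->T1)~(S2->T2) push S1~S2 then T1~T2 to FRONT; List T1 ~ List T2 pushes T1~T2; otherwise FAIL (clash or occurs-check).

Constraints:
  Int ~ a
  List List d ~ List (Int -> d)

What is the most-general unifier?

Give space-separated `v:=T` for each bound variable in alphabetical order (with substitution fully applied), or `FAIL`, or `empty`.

Answer: FAIL

Derivation:
step 1: unify Int ~ a  [subst: {-} | 1 pending]
  bind a := Int
step 2: unify List List d ~ List (Int -> d)  [subst: {a:=Int} | 0 pending]
  -> decompose List: push List d~(Int -> d)
step 3: unify List d ~ (Int -> d)  [subst: {a:=Int} | 0 pending]
  clash: List d vs (Int -> d)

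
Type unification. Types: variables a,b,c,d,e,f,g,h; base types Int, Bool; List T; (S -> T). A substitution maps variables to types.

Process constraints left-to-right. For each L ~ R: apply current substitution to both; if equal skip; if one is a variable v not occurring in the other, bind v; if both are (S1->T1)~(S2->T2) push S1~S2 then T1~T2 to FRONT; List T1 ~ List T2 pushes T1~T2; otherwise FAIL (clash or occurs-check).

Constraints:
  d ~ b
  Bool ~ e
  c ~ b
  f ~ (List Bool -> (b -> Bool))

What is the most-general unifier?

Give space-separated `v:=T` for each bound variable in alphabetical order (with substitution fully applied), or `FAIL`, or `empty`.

step 1: unify d ~ b  [subst: {-} | 3 pending]
  bind d := b
step 2: unify Bool ~ e  [subst: {d:=b} | 2 pending]
  bind e := Bool
step 3: unify c ~ b  [subst: {d:=b, e:=Bool} | 1 pending]
  bind c := b
step 4: unify f ~ (List Bool -> (b -> Bool))  [subst: {d:=b, e:=Bool, c:=b} | 0 pending]
  bind f := (List Bool -> (b -> Bool))

Answer: c:=b d:=b e:=Bool f:=(List Bool -> (b -> Bool))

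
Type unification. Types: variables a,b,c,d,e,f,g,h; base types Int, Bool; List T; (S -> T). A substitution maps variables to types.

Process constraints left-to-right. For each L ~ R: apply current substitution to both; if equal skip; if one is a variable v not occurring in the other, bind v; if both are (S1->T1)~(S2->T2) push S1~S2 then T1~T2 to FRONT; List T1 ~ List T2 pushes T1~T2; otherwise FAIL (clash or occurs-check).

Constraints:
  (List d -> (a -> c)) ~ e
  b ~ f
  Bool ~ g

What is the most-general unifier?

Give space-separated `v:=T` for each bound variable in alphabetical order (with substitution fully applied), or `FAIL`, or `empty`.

Answer: b:=f e:=(List d -> (a -> c)) g:=Bool

Derivation:
step 1: unify (List d -> (a -> c)) ~ e  [subst: {-} | 2 pending]
  bind e := (List d -> (a -> c))
step 2: unify b ~ f  [subst: {e:=(List d -> (a -> c))} | 1 pending]
  bind b := f
step 3: unify Bool ~ g  [subst: {e:=(List d -> (a -> c)), b:=f} | 0 pending]
  bind g := Bool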